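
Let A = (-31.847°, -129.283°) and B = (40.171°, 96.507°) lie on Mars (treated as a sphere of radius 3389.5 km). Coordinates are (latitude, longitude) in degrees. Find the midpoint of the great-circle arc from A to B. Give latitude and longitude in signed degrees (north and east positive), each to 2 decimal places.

10.51°, 170.75°

Central angle δ = 2.4865 rad. Interpolating on the sphere with fraction f = 0.5:
P = [sin((1−f)δ)·A + sin(fδ)·B] / sin δ = 1.5541·A + 1.5541·B in Cartesian coordinates,
giving P = (-0.9704, 0.1580, 0.1825), i.e. latitude 10.51°, longitude 170.75°.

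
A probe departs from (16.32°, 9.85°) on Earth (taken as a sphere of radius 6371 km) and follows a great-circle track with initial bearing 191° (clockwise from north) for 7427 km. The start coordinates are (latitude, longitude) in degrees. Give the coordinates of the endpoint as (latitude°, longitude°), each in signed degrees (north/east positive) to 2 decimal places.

Angular distance δ = d/R = 7427/6371 = 1.16575 rad; initial bearing θ = 3.3336 rad.
sin φ₂ = sin φ₁ cos δ + cos φ₁ sin δ cos θ = (0.2810)(0.3941) + (0.9597)(0.9191)(-0.9816) = -0.7551, so φ₂ = -49.04°.
Δλ = atan2(sin θ sin δ cos φ₁, cos δ − sin φ₁ sin φ₂) = atan2(-0.1683, 0.6062) = -15.515°.
λ₂ = 9.850° − 15.515° = -5.67°.

-49.04°, -5.67°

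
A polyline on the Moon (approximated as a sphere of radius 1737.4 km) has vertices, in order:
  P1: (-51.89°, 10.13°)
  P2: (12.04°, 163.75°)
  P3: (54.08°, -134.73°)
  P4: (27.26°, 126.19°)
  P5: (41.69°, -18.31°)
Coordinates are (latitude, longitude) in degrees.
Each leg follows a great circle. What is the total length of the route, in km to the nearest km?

11384 km

Leg P1→P2: central angle 2.3530 rad, distance 4088.2 km.
Leg P2→P3: central angle 1.1124 rad, distance 1932.7 km.
Leg P3→P4: central angle 1.2780 rad, distance 2220.4 km.
Leg P4→P5: central angle 1.8088 rad, distance 3142.7 km.
Total: 4088.2 + 1932.7 + 2220.4 + 3142.7 ≈ 11384 km.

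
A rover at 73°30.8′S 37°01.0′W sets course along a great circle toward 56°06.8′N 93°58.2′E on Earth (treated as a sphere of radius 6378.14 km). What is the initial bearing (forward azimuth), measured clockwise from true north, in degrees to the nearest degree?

105°

Δλ = 130.987° = 2.2861 rad.
y = sin Δλ · cos φ₂ = (0.7549)(0.5576) = 0.4209
x = cos φ₁ sin φ₂ − sin φ₁ cos φ₂ cos Δλ = (0.2838)(0.8301) − (-0.9589)(0.5576)(-0.6559) = -0.1151
θ = atan2(y, x) = 105.29°, so the bearing is 105°.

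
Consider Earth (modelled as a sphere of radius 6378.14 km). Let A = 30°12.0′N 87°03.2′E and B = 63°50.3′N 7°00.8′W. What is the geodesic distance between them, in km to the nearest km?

7223 km

In radians: φ₁ = 0.5271, φ₂ = 1.1142, Δλ = -94.067° = -1.6418 rad.
cos c = sin φ₁ sin φ₂ + cos φ₁ cos φ₂ cos Δλ = (0.5030)(0.8976) + (0.8643)(0.4409)(-0.0709) = 0.42446,
so c = arccos(0.42446) = 1.13243 rad.
Distance = R·c = 6378.14 × 1.1324 ≈ 7223 km.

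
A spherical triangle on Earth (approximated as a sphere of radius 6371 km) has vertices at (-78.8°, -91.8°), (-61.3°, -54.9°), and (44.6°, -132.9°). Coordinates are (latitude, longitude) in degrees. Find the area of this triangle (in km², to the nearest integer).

Side lengths (central angles): a = 2.1469, b = 2.1951, c = 0.3624 rad; semiperimeter s = 2.3523.
By l'Huilier's theorem, tan(E/4) = √[tan(s/2) tan((s−a)/2) tan((s−b)/2) tan((s−c)/2)], giving spherical excess E = 0.6859 rad.
Area = E·R² = 0.6859 × (6371)² ≈ 27840068 km².

27840068 km²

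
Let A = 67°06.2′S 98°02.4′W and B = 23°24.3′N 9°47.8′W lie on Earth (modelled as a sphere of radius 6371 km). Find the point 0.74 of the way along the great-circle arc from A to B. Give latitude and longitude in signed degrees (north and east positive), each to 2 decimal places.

Central angle δ = 1.9337 rad. Interpolating on the sphere with fraction f = 0.74:
P = [sin((1−f)δ)·A + sin(fδ)·B] / sin δ = 0.5154·A + 1.0592·B in Cartesian coordinates,
giving P = (0.9298, -0.3640, -0.0541), i.e. latitude -3.10°, longitude -21.38°.

-3.10°, -21.38°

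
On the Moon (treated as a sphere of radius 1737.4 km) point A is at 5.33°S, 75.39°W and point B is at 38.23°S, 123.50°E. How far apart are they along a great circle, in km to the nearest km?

4034 km

In radians: φ₁ = -0.0930, φ₂ = -0.6672, Δλ = -161.110° = -2.8119 rad.
cos c = sin φ₁ sin φ₂ + cos φ₁ cos φ₂ cos Δλ = (-0.0929)(-0.6188) + (0.9957)(0.7855)(-0.9461) = -0.68253,
so c = arccos(-0.68253) = 2.32201 rad.
Distance = R·c = 1737.4 × 2.3220 ≈ 4034 km.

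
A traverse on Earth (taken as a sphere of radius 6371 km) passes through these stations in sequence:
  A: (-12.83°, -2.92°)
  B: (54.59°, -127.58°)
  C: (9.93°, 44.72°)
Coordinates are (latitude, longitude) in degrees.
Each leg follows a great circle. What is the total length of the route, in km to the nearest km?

26165 km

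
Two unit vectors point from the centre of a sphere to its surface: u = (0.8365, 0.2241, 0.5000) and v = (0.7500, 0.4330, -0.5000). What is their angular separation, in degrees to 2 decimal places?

61.68°

u·v = 0.4744; |u| = 1.0000, |v| = 1.0000.
cos θ = (u·v)/(|u||v|) = 0.4744, so θ = 61.68°.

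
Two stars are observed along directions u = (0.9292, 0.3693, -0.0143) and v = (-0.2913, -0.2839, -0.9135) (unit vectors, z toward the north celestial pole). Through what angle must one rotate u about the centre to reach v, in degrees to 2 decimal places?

u·v = -0.3625; |u| = 1.0000, |v| = 1.0000.
cos θ = (u·v)/(|u||v|) = -0.3625, so θ = 111.25°.

111.25°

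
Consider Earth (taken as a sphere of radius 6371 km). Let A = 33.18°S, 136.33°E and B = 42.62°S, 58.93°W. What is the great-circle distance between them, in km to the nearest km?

With latitudes φ₁ = -33.180°, φ₂ = -42.620° and longitude difference Δλ = 164.740°:
Haversine: a = sin²(Δφ/2) + cos φ₁ cos φ₂ sin²(Δλ/2) = 0.0068 + (0.8370)(0.7359)(0.9824) = 0.61180.
Central angle c = 2·arcsin(√a) = 1.79629 rad.
Distance = R·c = 6371 × 1.7963 ≈ 11444 km.

11444 km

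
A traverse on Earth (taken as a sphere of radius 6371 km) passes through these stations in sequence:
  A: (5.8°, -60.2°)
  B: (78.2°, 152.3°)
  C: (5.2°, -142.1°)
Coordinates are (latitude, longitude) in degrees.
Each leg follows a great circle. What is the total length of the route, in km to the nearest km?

19372 km

Leg A→B: central angle 1.6435 rad, distance 10470.9 km.
Leg B→C: central angle 1.3971 rad, distance 8900.8 km.
Total: 10470.9 + 8900.8 ≈ 19372 km.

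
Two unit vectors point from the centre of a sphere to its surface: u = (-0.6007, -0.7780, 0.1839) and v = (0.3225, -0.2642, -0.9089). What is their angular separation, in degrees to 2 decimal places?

u·v = -0.1553; |u| = 1.0000, |v| = 1.0000.
cos θ = (u·v)/(|u||v|) = -0.1553, so θ = 98.94°.

98.94°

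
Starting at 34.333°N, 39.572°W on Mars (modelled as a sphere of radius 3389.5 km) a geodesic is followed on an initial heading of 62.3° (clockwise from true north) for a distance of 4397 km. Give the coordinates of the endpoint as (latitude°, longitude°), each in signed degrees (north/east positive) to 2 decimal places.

31.46°, 52.40°

Angular distance δ = d/R = 4397/3389.5 = 1.29724 rad; initial bearing θ = 1.0873 rad.
sin φ₂ = sin φ₁ cos δ + cos φ₁ sin δ cos θ = (0.5640)(0.2702) + (0.8258)(0.9628)(0.4648) = 0.5219, so φ₂ = 31.46°.
Δλ = atan2(sin θ sin δ cos φ₁, cos δ − sin φ₁ sin φ₂) = atan2(0.7039, -0.0242) = 91.971°.
λ₂ = -39.572° + 91.971° = 52.40°.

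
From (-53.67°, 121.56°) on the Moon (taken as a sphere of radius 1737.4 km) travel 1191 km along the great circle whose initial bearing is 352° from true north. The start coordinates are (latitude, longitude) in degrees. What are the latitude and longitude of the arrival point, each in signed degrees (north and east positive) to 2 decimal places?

Angular distance δ = d/R = 1191/1737.4 = 0.68551 rad; initial bearing θ = 6.1436 rad.
sin φ₂ = sin φ₁ cos δ + cos φ₁ sin δ cos θ = (-0.8056)(0.7741) + (0.5924)(0.6331)(0.9903) = -0.2522, so φ₂ = -14.61°.
Δλ = atan2(sin θ sin δ cos φ₁, cos δ − sin φ₁ sin φ₂) = atan2(-0.0522, 0.5709) = -5.224°.
λ₂ = 121.560° − 5.224° = 116.34°.

-14.61°, 116.34°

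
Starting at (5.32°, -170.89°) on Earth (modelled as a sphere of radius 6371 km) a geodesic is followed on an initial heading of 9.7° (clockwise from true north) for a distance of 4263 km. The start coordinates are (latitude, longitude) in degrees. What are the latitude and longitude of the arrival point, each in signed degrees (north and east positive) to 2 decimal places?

Angular distance δ = d/R = 4263/6371 = 0.66913 rad; initial bearing θ = 0.1693 rad.
sin φ₂ = sin φ₁ cos δ + cos φ₁ sin δ cos θ = (0.0927)(0.7844) + (0.9957)(0.6203)(0.9857) = 0.6815, so φ₂ = 42.96°.
Δλ = atan2(sin θ sin δ cos φ₁, cos δ − sin φ₁ sin φ₂) = atan2(0.1041, 0.7212) = 8.211°.
λ₂ = -170.890° + 8.211° = -162.68°.

42.96°, -162.68°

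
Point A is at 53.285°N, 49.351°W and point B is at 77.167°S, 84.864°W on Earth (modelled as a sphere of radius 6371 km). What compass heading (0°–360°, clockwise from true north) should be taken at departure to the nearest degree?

190°

Δλ = -35.513° = -0.6198 rad.
y = sin Δλ · cos φ₂ = (-0.5809)(0.2221) = -0.1290
x = cos φ₁ sin φ₂ − sin φ₁ cos φ₂ cos Δλ = (0.5978)(-0.9750) − (0.8016)(0.2221)(0.8140) = -0.7278
θ = atan2(y, x) = -169.95°; adding 360° gives 190°.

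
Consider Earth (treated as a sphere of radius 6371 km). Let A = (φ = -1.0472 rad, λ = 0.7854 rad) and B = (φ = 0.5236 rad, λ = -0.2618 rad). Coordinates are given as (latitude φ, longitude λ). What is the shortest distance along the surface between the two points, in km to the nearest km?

Let φ₁ = -1.0472 rad, φ₂ = 0.5236 rad, and Δλ = -1.0472 rad.
Haversine: a = sin²(Δφ/2) + cos φ₁ cos φ₂ sin²(Δλ/2) = 0.5000 + (0.5000)(0.8660)(0.2500) = 0.60825.
Central angle c = 2·arcsin(√a) = 1.78903 rad.
Distance = R·c = 6371 × 1.7890 ≈ 11398 km.

11398 km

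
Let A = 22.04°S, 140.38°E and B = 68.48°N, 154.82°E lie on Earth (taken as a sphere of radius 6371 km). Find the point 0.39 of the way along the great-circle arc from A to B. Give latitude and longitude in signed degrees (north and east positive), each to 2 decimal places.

13.37°, 143.51°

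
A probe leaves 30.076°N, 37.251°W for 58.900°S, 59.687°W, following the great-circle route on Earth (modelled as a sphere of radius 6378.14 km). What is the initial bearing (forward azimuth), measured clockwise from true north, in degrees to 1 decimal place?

191.4°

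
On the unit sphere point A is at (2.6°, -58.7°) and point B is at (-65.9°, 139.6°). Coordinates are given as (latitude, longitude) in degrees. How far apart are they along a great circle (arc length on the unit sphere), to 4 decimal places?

Let φ₁ = 0.0454 rad, φ₂ = -1.1502 rad, and Δλ = -2.8222 rad.
Haversine: a = sin²(Δφ/2) + cos φ₁ cos φ₂ sin²(Δλ/2) = 0.3167 + (0.9990)(0.4083)(0.9747) = 0.71434.
Central angle c = 2·arcsin(√a) = 2.01384 rad.
On the unit sphere the arc length equals the central angle: 2.0138.

2.0138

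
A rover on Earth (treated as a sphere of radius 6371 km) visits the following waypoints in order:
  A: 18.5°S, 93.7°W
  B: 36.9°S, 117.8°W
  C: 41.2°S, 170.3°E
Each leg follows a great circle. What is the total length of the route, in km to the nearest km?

Leg A→B: central angle 0.4891 rad, distance 3115.8 km.
Leg B→C: central angle 0.9491 rad, distance 6046.7 km.
Total: 3115.8 + 6046.7 ≈ 9162 km.

9162 km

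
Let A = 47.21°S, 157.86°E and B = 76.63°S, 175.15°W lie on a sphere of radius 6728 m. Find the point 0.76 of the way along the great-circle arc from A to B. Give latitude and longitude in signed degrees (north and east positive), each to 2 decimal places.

The central angle between A and B is δ = 0.5473 rad.
With f = 0.76, the slerp weights are sin((1−f)δ)/sin δ = 0.2517 and sin(fδ)/sin δ = 0.7765.
Weighted sum of the unit vectors: (0.2517)·(-0.6292,0.2560,-0.7338) + (0.7765)·(-0.2304,-0.0196,-0.9729) = (-0.3373, 0.0493, -0.9401).
Converting back: φ = atan2(z, √(x²+y²)) = -70.07°, λ = atan2(y, x) = 171.69°.

-70.07°, 171.69°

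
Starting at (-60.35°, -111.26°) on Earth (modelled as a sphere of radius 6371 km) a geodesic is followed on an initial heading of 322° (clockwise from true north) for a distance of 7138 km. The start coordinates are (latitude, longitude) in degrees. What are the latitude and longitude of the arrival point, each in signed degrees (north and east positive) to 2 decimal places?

Angular distance δ = d/R = 7138/6371 = 1.12039 rad; initial bearing θ = 5.6200 rad.
sin φ₂ = sin φ₁ cos δ + cos φ₁ sin δ cos θ = (-0.8691)(0.4353) + (0.4947)(0.9003)(0.7880) = -0.0274, so φ₂ = -1.57°.
Δλ = atan2(sin θ sin δ cos φ₁, cos δ − sin φ₁ sin φ₂) = atan2(-0.2742, 0.4115) = -33.674°.
λ₂ = -111.260° − 33.674° = -144.93°.

-1.57°, -144.93°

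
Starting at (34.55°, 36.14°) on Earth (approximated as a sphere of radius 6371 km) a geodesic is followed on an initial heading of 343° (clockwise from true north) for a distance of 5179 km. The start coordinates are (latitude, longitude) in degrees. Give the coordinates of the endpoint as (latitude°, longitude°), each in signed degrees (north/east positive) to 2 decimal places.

Angular distance δ = d/R = 5179/6371 = 0.81290 rad; initial bearing θ = 5.9865 rad.
sin φ₂ = sin φ₁ cos δ + cos φ₁ sin δ cos θ = (0.5671)(0.6874) + (0.8236)(0.7263)(0.9563) = 0.9619, so φ₂ = 74.13°.
Δλ = atan2(sin θ sin δ cos φ₁, cos δ − sin φ₁ sin φ₂) = atan2(-0.1749, 0.1419) = -50.950°.
λ₂ = 36.140° − 50.950° = -14.81°.

74.13°, -14.81°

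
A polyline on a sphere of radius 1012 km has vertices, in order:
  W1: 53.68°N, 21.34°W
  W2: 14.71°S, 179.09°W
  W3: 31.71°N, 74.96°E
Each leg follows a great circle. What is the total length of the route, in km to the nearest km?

4387 km

Leg W1→W2: central angle 2.3962 rad, distance 2425.0 km.
Leg W2→W3: central angle 1.9386 rad, distance 1961.9 km.
Total: 2425.0 + 1961.9 ≈ 4387 km.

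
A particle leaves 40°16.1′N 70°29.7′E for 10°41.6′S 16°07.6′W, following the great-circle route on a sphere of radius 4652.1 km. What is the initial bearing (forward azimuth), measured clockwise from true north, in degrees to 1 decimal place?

With φ₁ = 0.7028, φ₂ = -0.1866, Δλ = -1.5118 rad, the forward-azimuth formula gives
θ = atan2( sin Δλ cos φ₂ , cos φ₁ sin φ₂ − sin φ₁ cos φ₂ cos Δλ ) = atan2(-0.9809, -0.1790) = -100.34°.
Adding 360° brings this into [0°, 360°): 259.7°.

259.7°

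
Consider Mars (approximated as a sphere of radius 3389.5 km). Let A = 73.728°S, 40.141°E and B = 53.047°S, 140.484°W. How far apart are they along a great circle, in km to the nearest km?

3149 km

With latitudes φ₁ = -73.728°, φ₂ = -53.047° and longitude difference Δλ = 179.375°:
cos c = sin φ₁ sin φ₂ + cos φ₁ cos φ₂ cos Δλ = (-0.9599)(-0.7991) + (0.2802)(0.6012)(-0.9999) = 0.59868,
so c = arccos(0.59868) = 0.92894 rad.
Distance = R·c = 3389.5 × 0.9289 ≈ 3149 km.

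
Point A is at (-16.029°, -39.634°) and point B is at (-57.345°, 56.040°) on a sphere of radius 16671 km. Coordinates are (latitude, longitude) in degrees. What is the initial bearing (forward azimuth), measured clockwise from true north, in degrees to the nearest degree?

With φ₁ = -0.2798, φ₂ = -1.0009, Δλ = 1.6698 rad, the forward-azimuth formula gives
θ = atan2( sin Δλ cos φ₂ , cos φ₁ sin φ₂ − sin φ₁ cos φ₂ cos Δλ ) = atan2(0.5369, -0.8239) = 146.91°.
So the initial bearing is 147°.

147°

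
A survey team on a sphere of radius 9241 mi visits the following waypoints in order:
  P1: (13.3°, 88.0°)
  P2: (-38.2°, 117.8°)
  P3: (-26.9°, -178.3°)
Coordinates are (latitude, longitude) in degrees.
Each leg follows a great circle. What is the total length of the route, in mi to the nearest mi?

Leg P1→P2: central angle 1.0223 rad, distance 9447.3 mi.
Leg P2→P3: central angle 0.9421 rad, distance 8705.7 mi.
Total: 9447.3 + 8705.7 ≈ 18153 mi.

18153 mi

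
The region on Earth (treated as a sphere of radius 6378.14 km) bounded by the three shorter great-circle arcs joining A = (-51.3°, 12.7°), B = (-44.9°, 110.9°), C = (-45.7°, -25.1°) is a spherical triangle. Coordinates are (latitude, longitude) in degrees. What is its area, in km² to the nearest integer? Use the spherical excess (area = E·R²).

7486826 km²

Side lengths (central angles): a = 1.4209, b = 0.4427, c = 1.0613 rad; semiperimeter s = 1.4625.
By l'Huilier's theorem, tan(E/4) = √[tan(s/2) tan((s−a)/2) tan((s−b)/2) tan((s−c)/2)], giving spherical excess E = 0.1840 rad.
Area = E·R² = 0.1840 × (6378.14)² ≈ 7486826 km².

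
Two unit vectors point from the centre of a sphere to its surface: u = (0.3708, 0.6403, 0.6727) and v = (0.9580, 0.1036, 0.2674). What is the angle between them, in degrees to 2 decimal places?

u·v = 0.6014; |u| = 1.0000, |v| = 1.0000.
cos θ = (u·v)/(|u||v|) = 0.6014, so θ = 53.03°.

53.03°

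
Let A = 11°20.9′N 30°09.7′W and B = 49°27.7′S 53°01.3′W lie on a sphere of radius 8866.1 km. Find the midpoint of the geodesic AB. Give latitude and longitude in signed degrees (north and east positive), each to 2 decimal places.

Central angle δ = 1.1178 rad. Interpolating on the sphere with fraction f = 0.5:
P = [sin((1−f)δ)·A + sin(fδ)·B] / sin δ = 0.5897·A + 0.5897·B in Cartesian coordinates,
giving P = (0.7305, -0.5967, -0.3321), i.e. latitude -19.40°, longitude -39.24°.

-19.40°, -39.24°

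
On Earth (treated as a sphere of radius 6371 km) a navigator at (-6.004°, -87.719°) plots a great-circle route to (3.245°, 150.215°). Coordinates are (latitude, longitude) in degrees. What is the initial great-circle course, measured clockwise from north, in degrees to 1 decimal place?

270.1°

Δλ = -122.066° = -2.1305 rad.
y = sin Δλ · cos φ₂ = (-0.8474)(0.9984) = -0.8461
x = cos φ₁ sin φ₂ − sin φ₁ cos φ₂ cos Δλ = (0.9945)(0.0566) − (-0.1046)(0.9984)(-0.5309) = 0.0009
θ = atan2(y, x) = -89.94°; adding 360° gives 270.1°.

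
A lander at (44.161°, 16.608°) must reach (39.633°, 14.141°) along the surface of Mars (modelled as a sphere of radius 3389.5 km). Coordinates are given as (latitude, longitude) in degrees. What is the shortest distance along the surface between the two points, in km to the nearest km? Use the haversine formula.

In radians: φ₁ = 0.7708, φ₂ = 0.6917, Δλ = -2.467° = -0.0431 rad.
Haversine: a = sin²(Δφ/2) + cos φ₁ cos φ₂ sin²(Δλ/2) = 0.0016 + (0.7174)(0.7701)(0.0005) = 0.00182.
Central angle c = 2·arcsin(√a) = 0.08527 rad.
Distance = R·c = 3389.5 × 0.0853 ≈ 289 km.

289 km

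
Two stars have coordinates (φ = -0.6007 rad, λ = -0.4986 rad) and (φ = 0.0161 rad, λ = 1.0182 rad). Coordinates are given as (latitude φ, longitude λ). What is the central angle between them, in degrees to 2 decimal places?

87.97°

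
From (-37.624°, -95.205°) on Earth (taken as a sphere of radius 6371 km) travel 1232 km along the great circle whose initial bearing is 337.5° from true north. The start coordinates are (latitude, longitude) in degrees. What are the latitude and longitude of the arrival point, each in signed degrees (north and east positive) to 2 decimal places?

-27.29°, -99.95°

Angular distance δ = d/R = 1232/6371 = 0.19338 rad; initial bearing θ = 5.8905 rad.
sin φ₂ = sin φ₁ cos δ + cos φ₁ sin δ cos θ = (-0.6105)(0.9814) + (0.7920)(0.1922)(0.9239) = -0.4585, so φ₂ = -27.29°.
Δλ = atan2(sin θ sin δ cos φ₁, cos δ − sin φ₁ sin φ₂) = atan2(-0.0582, 0.7015) = -4.747°.
λ₂ = -95.205° − 4.747° = -99.95°.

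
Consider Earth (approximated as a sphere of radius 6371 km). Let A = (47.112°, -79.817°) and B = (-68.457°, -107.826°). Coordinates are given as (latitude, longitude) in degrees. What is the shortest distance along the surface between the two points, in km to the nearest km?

Let φ₁ = 0.8223 rad, φ₂ = -1.1948 rad, and Δλ = -0.4888 rad.
cos c = sin φ₁ sin φ₂ + cos φ₁ cos φ₂ cos Δλ = (0.7327)(-0.9301) + (0.6806)(0.3672)(0.8829) = -0.46087,
so c = arccos(-0.46087) = 2.04977 rad.
Distance = R·c = 6371 × 2.0498 ≈ 13059 km.

13059 km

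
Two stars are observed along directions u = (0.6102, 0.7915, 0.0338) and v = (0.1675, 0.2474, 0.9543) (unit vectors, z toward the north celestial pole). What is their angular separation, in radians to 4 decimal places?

1.2342 rad

u·v = 0.3303; |u| = 1.0000, |v| = 1.0000.
cos θ = (u·v)/(|u||v|) = 0.3303, so θ = 1.2342 rad.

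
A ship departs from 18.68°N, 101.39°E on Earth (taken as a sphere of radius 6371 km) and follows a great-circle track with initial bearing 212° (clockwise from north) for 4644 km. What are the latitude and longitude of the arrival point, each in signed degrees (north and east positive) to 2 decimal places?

Angular distance δ = d/R = 4644/6371 = 0.72893 rad; initial bearing θ = 3.7001 rad.
sin φ₂ = sin φ₁ cos δ + cos φ₁ sin δ cos θ = (0.3203)(0.7459) + (0.9473)(0.6661)(-0.8480) = -0.2962, so φ₂ = -17.23°.
Δλ = atan2(sin θ sin δ cos φ₁, cos δ − sin φ₁ sin φ₂) = atan2(-0.3344, 0.8408) = -21.688°.
λ₂ = 101.390° − 21.688° = 79.70°.

-17.23°, 79.70°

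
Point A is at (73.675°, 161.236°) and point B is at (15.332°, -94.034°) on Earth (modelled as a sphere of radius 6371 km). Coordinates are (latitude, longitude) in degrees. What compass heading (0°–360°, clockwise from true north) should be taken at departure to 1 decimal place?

71.6°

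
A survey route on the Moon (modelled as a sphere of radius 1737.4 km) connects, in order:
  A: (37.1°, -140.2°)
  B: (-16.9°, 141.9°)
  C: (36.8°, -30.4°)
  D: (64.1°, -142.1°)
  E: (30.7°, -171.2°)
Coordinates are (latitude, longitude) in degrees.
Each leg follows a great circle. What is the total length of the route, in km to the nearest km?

Leg A→B: central angle 1.5862 rad, distance 2755.8 km.
Leg B→C: central angle 2.7745 rad, distance 4820.4 km.
Leg C→D: central angle 1.1489 rad, distance 1996.0 km.
Leg D→E: central angle 0.6642 rad, distance 1153.9 km.
Total: 2755.8 + 4820.4 + 1996.0 + 1153.9 ≈ 10726 km.

10726 km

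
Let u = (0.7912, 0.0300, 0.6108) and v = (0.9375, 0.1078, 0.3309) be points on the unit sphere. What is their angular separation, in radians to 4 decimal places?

0.3267 rad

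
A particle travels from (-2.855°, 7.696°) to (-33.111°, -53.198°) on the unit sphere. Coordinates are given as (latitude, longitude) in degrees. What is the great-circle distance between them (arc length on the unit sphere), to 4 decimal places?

In radians: φ₁ = -0.0498, φ₂ = -0.5779, Δλ = -60.894° = -1.0628 rad.
cos c = sin φ₁ sin φ₂ + cos φ₁ cos φ₂ cos Δλ = (-0.0498)(-0.5463) + (0.9988)(0.8376)(0.4864) = 0.43414,
so c = arccos(0.43414) = 1.12171 rad.
On the unit sphere the arc length equals the central angle: 1.1217.

1.1217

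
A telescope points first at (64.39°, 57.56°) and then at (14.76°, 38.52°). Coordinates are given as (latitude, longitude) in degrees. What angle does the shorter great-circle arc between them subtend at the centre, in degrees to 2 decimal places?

Let φ₁ = 1.1238 rad, φ₂ = 0.2576 rad, and Δλ = -0.3323 rad.
cos c = sin φ₁ sin φ₂ + cos φ₁ cos φ₂ cos Δλ = (0.9018)(0.2548) + (0.4322)(0.9670)(0.9453) = 0.62485,
so c = arccos(0.62485) = 0.89585 rad.
So the angular separation is 51.33°.

51.33°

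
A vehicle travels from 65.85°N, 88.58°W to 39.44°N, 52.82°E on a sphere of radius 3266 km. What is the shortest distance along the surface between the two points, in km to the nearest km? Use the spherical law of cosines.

4022 km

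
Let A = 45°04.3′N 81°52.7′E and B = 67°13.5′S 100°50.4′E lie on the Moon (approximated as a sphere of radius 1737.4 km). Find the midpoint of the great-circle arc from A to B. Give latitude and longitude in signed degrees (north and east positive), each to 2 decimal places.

The central angle between A and B is δ = 1.9760 rad.
With f = 0.5, the slerp weights are sin((1−f)δ)/sin δ = 0.9085 and sin(fδ)/sin δ = 0.9085.
Weighted sum of the unit vectors: (0.9085)·(0.0998,0.6991,0.7080) + (0.9085)·(-0.0728,0.3802,-0.9220) = (0.0245, 0.9806, -0.1945).
Converting back: φ = atan2(z, √(x²+y²)) = -11.21°, λ = atan2(y, x) = 88.57°.

-11.21°, 88.57°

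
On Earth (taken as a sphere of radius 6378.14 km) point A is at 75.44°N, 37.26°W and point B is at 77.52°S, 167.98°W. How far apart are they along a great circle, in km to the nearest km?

18774 km

With latitudes φ₁ = 75.440°, φ₂ = -77.520° and longitude difference Δλ = -130.720°:
cos c = sin φ₁ sin φ₂ + cos φ₁ cos φ₂ cos Δλ = (0.9679)(-0.9764) + (0.2514)(0.2161)(-0.6524) = -0.98046,
so c = arccos(-0.98046) = 2.94356 rad.
Distance = R·c = 6378.14 × 2.9436 ≈ 18774 km.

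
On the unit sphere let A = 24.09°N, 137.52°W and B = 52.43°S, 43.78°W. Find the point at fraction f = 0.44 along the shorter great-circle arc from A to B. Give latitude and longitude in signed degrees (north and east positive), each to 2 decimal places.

Central angle δ = 1.9389 rad. Interpolating on the sphere with fraction f = 0.44:
P = [sin((1−f)δ)·A + sin(fδ)·B] / sin δ = 0.9482·A + 0.8074·B in Cartesian coordinates,
giving P = (-0.2829, -0.9252, -0.2529), i.e. latitude -14.65°, longitude -107.00°.

-14.65°, -107.00°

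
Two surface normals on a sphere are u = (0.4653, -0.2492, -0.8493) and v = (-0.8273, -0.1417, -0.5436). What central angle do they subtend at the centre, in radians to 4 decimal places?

1.4585 rad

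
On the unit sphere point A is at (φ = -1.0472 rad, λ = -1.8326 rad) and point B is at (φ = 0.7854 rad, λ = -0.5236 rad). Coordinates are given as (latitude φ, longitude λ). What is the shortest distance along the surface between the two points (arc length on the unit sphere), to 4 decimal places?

2.1187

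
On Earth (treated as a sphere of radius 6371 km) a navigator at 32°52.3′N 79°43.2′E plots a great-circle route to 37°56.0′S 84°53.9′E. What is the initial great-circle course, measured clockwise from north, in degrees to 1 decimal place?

Δλ = 5.178° = 0.0904 rad.
y = sin Δλ · cos φ₂ = (0.0903)(0.7887) = 0.0712
x = cos φ₁ sin φ₂ − sin φ₁ cos φ₂ cos Δλ = (0.8399)(-0.6147) − (0.5428)(0.7887)(0.9959) = -0.9427
θ = atan2(y, x) = 175.68°, so the bearing is 175.7°.

175.7°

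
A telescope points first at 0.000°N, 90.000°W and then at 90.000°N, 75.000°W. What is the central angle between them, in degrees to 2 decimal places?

Let φ₁ = 0.0000 rad, φ₂ = 1.5708 rad, and Δλ = 0.2618 rad.
cos c = sin φ₁ sin φ₂ + cos φ₁ cos φ₂ cos Δλ = (0.0000)(1.0000) + (1.0000)(0.0000)(0.9659) = 0.00000,
so c = arccos(0.00000) = 1.57080 rad.
So the angular separation is 90.00°.

90.00°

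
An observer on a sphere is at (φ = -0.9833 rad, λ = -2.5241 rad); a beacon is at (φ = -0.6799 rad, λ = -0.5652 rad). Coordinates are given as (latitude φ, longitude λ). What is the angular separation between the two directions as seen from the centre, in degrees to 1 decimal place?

In radians: φ₁ = -0.9833, φ₂ = -0.6799, Δλ = 112.237° = 1.9589 rad.
Haversine: a = sin²(Δφ/2) + cos φ₁ cos φ₂ sin²(Δλ/2) = 0.0228 + (0.5543)(0.7776)(0.6892) = 0.31991.
Central angle c = 2·arcsin(√a) = 1.20233 rad.
So the angular separation is 68.9°.

68.9°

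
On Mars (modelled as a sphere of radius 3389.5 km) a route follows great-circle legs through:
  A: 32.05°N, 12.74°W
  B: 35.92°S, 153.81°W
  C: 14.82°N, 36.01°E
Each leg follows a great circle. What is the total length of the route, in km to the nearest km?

18034 km

Leg A→B: central angle 2.5779 rad, distance 8737.7 km.
Leg B→C: central angle 2.7427 rad, distance 9296.3 km.
Total: 8737.7 + 9296.3 ≈ 18034 km.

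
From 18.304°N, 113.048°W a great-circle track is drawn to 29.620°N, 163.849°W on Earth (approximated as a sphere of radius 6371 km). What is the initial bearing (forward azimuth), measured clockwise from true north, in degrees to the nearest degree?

294°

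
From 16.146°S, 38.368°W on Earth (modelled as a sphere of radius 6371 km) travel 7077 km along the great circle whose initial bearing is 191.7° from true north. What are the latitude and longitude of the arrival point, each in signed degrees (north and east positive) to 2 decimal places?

-75.08°, -83.26°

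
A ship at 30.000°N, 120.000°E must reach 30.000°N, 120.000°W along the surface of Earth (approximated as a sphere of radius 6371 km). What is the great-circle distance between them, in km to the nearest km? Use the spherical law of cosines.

10806 km

In radians: φ₁ = 0.5236, φ₂ = 0.5236, Δλ = 120.000° = 2.0944 rad.
cos c = sin φ₁ sin φ₂ + cos φ₁ cos φ₂ cos Δλ = (0.5000)(0.5000) + (0.8660)(0.8660)(-0.5000) = -0.12500,
so c = arccos(-0.12500) = 1.69612 rad.
Distance = R·c = 6371 × 1.6961 ≈ 10806 km.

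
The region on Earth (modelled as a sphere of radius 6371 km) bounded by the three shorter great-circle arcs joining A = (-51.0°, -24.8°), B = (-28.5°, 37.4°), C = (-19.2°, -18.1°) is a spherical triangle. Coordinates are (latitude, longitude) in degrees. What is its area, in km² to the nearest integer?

Side lengths (central angles): a = 0.8931, b = 0.5627, c = 0.8908 rad; semiperimeter s = 1.1733.
By l'Huilier's theorem, tan(E/4) = √[tan(s/2) tan((s−a)/2) tan((s−b)/2) tan((s−c)/2)], giving spherical excess E = 0.2589 rad.
Area = E·R² = 0.2589 × (6371)² ≈ 10508188 km².

10508188 km²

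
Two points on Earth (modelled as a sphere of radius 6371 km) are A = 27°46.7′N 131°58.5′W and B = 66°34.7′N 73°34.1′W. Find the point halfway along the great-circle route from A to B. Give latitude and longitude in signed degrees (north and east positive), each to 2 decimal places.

50.41°, -114.76°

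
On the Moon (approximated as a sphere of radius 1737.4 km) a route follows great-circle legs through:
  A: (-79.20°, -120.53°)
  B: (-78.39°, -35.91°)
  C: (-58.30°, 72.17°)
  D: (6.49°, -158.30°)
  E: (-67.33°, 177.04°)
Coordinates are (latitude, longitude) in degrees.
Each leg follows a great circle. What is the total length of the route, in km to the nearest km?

7372 km

Leg A→B: central angle 0.2626 rad, distance 456.2 km.
Leg B→C: central angle 0.6425 rad, distance 1116.3 km.
Leg C→D: central angle 2.0136 rad, distance 3498.4 km.
Leg D→E: central angle 1.3246 rad, distance 2301.3 km.
Total: 456.2 + 1116.3 + 3498.4 + 2301.3 ≈ 7372 km.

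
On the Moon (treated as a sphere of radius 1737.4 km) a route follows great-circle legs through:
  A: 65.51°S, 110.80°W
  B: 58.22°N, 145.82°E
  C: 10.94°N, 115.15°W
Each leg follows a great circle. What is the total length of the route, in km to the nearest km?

7002 km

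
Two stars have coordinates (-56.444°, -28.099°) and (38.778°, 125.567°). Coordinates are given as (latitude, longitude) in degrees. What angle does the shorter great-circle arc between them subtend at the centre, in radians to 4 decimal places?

2.7096 rad

Let φ₁ = -0.9851 rad, φ₂ = 0.6768 rad, and Δλ = 2.6820 rad.
Haversine: a = sin²(Δφ/2) + cos φ₁ cos φ₂ sin²(Δλ/2) = 0.5455 + (0.5528)(0.7796)(0.9481) = 0.95406.
Central angle c = 2·arcsin(√a) = 2.70958 rad.
So the angular separation is 2.7096 rad.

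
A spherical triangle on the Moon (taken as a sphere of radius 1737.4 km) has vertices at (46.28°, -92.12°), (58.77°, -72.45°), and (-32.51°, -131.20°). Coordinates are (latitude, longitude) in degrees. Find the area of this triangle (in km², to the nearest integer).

Side lengths (central angles): a = 1.8057, b = 1.5067, c = 0.2997 rad; semiperimeter s = 1.8061.
By l'Huilier's theorem, tan(E/4) = √[tan(s/2) tan((s−a)/2) tan((s−b)/2) tan((s−c)/2)], giving spherical excess E = 0.0233 rad.
Area = E·R² = 0.0233 × (1737.4)² ≈ 70264 km².

70264 km²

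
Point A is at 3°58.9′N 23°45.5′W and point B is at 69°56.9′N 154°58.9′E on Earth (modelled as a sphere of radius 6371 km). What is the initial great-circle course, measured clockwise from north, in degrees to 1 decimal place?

0.4°

With φ₁ = 0.0695, φ₂ = 1.2208, Δλ = 3.1196 rad, the forward-azimuth formula gives
θ = atan2( sin Δλ cos φ₂ , cos φ₁ sin φ₂ − sin φ₁ cos φ₂ cos Δλ ) = atan2(0.0075, 0.9609) = 0.45°.
So the initial bearing is 0.4°.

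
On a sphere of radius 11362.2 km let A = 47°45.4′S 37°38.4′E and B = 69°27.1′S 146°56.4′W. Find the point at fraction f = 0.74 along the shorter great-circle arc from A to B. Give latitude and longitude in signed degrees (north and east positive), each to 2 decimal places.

-85.63°, -159.79°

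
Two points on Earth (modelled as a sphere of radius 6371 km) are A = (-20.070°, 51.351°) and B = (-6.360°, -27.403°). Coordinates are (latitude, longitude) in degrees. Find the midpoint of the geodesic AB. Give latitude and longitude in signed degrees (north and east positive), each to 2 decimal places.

Central angle δ = 1.3489 rad. Interpolating on the sphere with fraction f = 0.5:
P = [sin((1−f)δ)·A + sin(fδ)·B] / sin δ = 0.6402·A + 0.6402·B in Cartesian coordinates,
giving P = (0.9404, 0.1768, -0.2906), i.e. latitude -16.89°, longitude 10.65°.

-16.89°, 10.65°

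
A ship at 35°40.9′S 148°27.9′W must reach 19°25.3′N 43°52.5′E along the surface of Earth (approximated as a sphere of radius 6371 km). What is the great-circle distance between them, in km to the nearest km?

In radians: φ₁ = -0.6228, φ₂ = 0.3390, Δλ = -167.660° = -2.9262 rad.
cos c = sin φ₁ sin φ₂ + cos φ₁ cos φ₂ cos Δλ = (-0.5833)(0.3325) + (0.8123)(0.9431)(-0.9769) = -0.94230,
so c = arccos(-0.94230) = 2.80024 rad.
Distance = R·c = 6371 × 2.8002 ≈ 17840 km.

17840 km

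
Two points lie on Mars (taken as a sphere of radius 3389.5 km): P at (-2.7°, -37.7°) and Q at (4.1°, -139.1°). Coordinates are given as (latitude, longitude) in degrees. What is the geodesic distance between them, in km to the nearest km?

Let φ₁ = -0.0471 rad, φ₂ = 0.0716 rad, and Δλ = -1.7698 rad.
cos c = sin φ₁ sin φ₂ + cos φ₁ cos φ₂ cos Δλ = (-0.0471)(0.0715) + (0.9989)(0.9974)(-0.1977) = -0.20030,
so c = arccos(-0.20030) = 1.77246 rad.
Distance = R·c = 3389.5 × 1.7725 ≈ 6008 km.

6008 km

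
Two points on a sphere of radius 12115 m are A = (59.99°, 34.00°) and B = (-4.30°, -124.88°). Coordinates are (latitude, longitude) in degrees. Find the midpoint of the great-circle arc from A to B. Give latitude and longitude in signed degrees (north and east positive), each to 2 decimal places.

The central angle between A and B is δ = 2.1296 rad.
With f = 0.5, the slerp weights are sin((1−f)δ)/sin δ = 1.0316 and sin(fδ)/sin δ = 1.0316.
Weighted sum of the unit vectors: (1.0316)·(0.4146,0.2797,0.8659) + (1.0316)·(-0.5702,-0.8180,-0.0750) = (-0.1605, -0.5554, 0.8160).
Converting back: φ = atan2(z, √(x²+y²)) = 54.68°, λ = atan2(y, x) = -106.12°.

54.68°, -106.12°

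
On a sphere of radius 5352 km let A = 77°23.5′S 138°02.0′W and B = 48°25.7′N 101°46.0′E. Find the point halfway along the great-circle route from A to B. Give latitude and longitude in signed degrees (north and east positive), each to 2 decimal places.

The central angle between A and B is δ = 2.5030 rad.
With f = 0.5, the slerp weights are sin((1−f)δ)/sin δ = 1.5929 and sin(fδ)/sin δ = 1.5929.
Weighted sum of the unit vectors: (1.5929)·(-0.1623,-0.1460,-0.9759) + (1.5929)·(-0.1353,0.6496,0.7481) = (-0.4741, 0.8023, -0.3628).
Converting back: φ = atan2(z, √(x²+y²)) = -21.27°, λ = atan2(y, x) = 120.58°.

-21.27°, 120.58°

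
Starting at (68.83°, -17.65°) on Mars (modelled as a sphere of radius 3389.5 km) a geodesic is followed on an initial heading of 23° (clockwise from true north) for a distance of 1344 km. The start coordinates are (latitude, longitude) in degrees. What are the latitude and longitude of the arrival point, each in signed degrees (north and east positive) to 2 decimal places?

Angular distance δ = d/R = 1344/3389.5 = 0.39652 rad; initial bearing θ = 0.4014 rad.
sin φ₂ = sin φ₁ cos δ + cos φ₁ sin δ cos θ = (0.9325)(0.9224) + (0.3611)(0.3862)(0.9205) = 0.9885, so φ₂ = 81.32°.
Δλ = atan2(sin θ sin δ cos φ₁, cos δ − sin φ₁ sin φ₂) = atan2(0.0545, 0.0006) = 89.392°.
λ₂ = -17.650° + 89.392° = 71.74°.

81.32°, 71.74°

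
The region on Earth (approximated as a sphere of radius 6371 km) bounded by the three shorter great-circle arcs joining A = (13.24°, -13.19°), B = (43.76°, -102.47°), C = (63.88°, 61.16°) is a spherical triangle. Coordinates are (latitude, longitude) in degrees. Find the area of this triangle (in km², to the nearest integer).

Side lengths (central angles): a = 1.2494, b = 1.2438, c = 1.4028 rad; semiperimeter s = 1.9479.
By l'Huilier's theorem, tan(E/4) = √[tan(s/2) tan((s−a)/2) tan((s−b)/2) tan((s−c)/2)], giving spherical excess E = 0.9219 rad.
Area = E·R² = 0.9219 × (6371)² ≈ 37417981 km².

37417981 km²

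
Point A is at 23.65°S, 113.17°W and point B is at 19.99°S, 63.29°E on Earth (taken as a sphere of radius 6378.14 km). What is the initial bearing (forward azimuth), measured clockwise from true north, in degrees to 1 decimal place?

With φ₁ = -0.4128, φ₂ = -0.3489, Δλ = 3.0798 rad, the forward-azimuth formula gives
θ = atan2( sin Δλ cos φ₂ , cos φ₁ sin φ₂ − sin φ₁ cos φ₂ cos Δλ ) = atan2(0.0580, -0.6894) = 175.19°.
So the initial bearing is 175.2°.

175.2°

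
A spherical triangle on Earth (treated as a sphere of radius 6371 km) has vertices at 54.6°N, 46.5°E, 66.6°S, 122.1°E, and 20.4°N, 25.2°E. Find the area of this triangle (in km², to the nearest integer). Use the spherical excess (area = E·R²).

40870136 km²

Side lengths (central angles): a = 1.9440, b = 0.6600, c = 2.3335 rad; semiperimeter s = 2.4688.
By l'Huilier's theorem, tan(E/4) = √[tan(s/2) tan((s−a)/2) tan((s−b)/2) tan((s−c)/2)], giving spherical excess E = 1.0069 rad.
Area = E·R² = 1.0069 × (6371)² ≈ 40870136 km².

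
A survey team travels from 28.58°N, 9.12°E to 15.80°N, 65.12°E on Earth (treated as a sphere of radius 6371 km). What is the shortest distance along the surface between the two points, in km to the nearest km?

In radians: φ₁ = 0.4988, φ₂ = 0.2758, Δλ = 56.000° = 0.9774 rad.
Haversine: a = sin²(Δφ/2) + cos φ₁ cos φ₂ sin²(Δλ/2) = 0.0124 + (0.8782)(0.9622)(0.2204) = 0.19862.
Central angle c = 2·arcsin(√a) = 0.92384 rad.
Distance = R·c = 6371 × 0.9238 ≈ 5886 km.

5886 km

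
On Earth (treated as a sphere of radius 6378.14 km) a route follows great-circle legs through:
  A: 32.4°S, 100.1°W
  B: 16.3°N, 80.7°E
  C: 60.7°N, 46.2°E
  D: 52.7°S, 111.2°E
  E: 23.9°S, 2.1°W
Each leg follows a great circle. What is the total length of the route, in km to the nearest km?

47134 km

Leg A→B: central angle 2.8603 rad, distance 18243.5 km.
Leg B→C: central angle 0.8868 rad, distance 5656.4 km.
Leg C→D: central angle 2.1753 rad, distance 13874.5 km.
Leg D→E: central angle 1.4675 rad, distance 9359.8 km.
Total: 18243.5 + 5656.4 + 13874.5 + 9359.8 ≈ 47134 km.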